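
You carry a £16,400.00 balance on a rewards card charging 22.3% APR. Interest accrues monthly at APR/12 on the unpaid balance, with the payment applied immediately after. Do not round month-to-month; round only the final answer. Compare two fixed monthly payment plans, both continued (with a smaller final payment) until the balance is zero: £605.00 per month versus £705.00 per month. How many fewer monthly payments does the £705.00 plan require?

Monthly rate r = 22.3%/12 = 1.85833% = 0.0185833.
At £605.00/mo: n = ⌈−ln(1 − rB₀/P)/ln(1+r)⌉ = 39 payments (last £32.59); total interest = total paid − £16,400.00 = £6,622.59.
At £705.00/mo: 31 payments (last £528.34); total interest £5,278.34.
Payments saved = 39 − 31 = 8.

8 fewer payments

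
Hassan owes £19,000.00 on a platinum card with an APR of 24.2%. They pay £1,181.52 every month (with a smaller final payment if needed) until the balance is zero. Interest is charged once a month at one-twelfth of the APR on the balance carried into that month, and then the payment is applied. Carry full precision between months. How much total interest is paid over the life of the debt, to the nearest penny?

Monthly rate r = 24.2%/12 = 2.01667% = 0.0201667.
Payoff takes n = ⌈−ln(1 − rB₀/P)/ln(1+r)⌉ = ⌈19.634⌉ = 20 payments; the last is £751.41.
Total paid = 19·£1,181.52 + £751.41 = £23,200.29.
Total interest = total paid − principal = £23,200.29 − £19,000.00 = £4,200.29.

£4,200.29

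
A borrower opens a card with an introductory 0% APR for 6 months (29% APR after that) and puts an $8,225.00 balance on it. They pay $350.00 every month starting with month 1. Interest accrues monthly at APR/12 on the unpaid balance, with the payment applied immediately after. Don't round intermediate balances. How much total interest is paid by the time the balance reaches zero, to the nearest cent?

Promo months 1–6 at r₀ = 0%/12 = 0; months 7+ at r₁ = 29%/12 = 0.0241667.
After month 6 (no interest yet): B = $8,225.00 − 6·$350.00 = $6,125.00.
Then at r₁ with $350.00/mo: n₂ = −ln(1 − r₁·B/P)/ln(1+r₁) ≈ 23.02 → 24 more payments.
Total paid = 29·$350.00 + $8.09 = $10,158.09; interest = $10,158.09 − $8,225.00 = $1,933.09.

$1,933.09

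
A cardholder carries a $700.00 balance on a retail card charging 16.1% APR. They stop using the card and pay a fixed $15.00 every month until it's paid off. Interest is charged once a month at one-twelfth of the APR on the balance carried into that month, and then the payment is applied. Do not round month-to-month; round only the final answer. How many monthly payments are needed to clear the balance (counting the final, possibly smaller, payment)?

74 months

Monthly rate r = 16.1%/12 = 1.34167% = 0.0134167.
Recurrence: B ← B·(1+r) − $15.00.
Month 1: interest $9.39; balance after payment $694.39.
Month 2: interest $9.32; balance after payment $688.71.
Closed form: n = −ln(1 − rB₀/P)/ln(1+r) = −ln(0.37389)/ln(1.01342) ≈ 73.817, so the balance reaches zero during payment 74.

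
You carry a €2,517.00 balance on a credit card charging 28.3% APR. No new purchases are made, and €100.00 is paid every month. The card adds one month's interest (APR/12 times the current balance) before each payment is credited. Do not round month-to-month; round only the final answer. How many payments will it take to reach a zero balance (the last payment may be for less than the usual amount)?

39 months

Monthly rate r = 28.3%/12 = 2.35833% = 0.0235833.
Recurrence: B ← B·(1+r) − €100.00.
Month 1: interest €59.36; balance after payment €2,476.36.
Month 2: interest €58.40; balance after payment €2,434.76.
Closed form: n = −ln(1 − rB₀/P)/ln(1+r) = −ln(0.40641)/ln(1.02358) ≈ 38.628, so the balance reaches zero during payment 39.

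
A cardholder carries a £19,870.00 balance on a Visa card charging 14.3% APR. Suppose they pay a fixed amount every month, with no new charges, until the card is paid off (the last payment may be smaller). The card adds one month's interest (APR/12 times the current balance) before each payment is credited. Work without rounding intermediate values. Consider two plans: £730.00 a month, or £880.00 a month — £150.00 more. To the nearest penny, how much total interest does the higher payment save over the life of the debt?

£877.24

Monthly rate r = 14.3%/12 = 1.19167% = 0.0119167.
At £730.00/mo: n = ⌈−ln(1 − rB₀/P)/ln(1+r)⌉ = 34 payments (last £72.63); total interest = total paid − £19,870.00 = £4,292.63.
At £880.00/mo: 27 payments (last £405.39); total interest £3,415.39.
Interest saved = £4,292.63 − £3,415.39 = £877.24.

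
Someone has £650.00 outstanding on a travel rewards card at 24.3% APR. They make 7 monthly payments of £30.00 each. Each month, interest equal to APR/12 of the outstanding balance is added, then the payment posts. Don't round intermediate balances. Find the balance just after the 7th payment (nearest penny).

£524.73

Monthly rate r = 24.3%/12 = 2.025% = 0.02025.
Each month: B ← B·(1+r) − £30.00.
Month 1: interest £13.16; balance after payment £633.16.
Month 2: interest £12.82; balance after payment £615.98.
Month 3: interest £12.47; balance after payment £598.46.
Month 4: interest £12.12; balance after payment £580.58.
Month 5: interest £11.76; balance after payment £562.33.
Month 6: interest £11.39; balance after payment £543.72.
Month 7: interest £11.01; balance after payment £524.73.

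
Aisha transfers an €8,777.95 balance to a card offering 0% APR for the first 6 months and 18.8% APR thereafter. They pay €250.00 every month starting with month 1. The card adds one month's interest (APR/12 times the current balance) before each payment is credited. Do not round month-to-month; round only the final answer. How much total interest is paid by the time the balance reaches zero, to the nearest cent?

Promo months 1–6 at r₀ = 0%/12 = 0; months 7+ at r₁ = 18.8%/12 = 0.0156667.
After month 6 (no interest yet): B = €8,777.95 − 6·€250.00 = €7,277.95.
Then at r₁ with €250.00/mo: n₂ = −ln(1 − r₁·B/P)/ln(1+r₁) ≈ 39.17 → 40 more payments.
Total paid = 45·€250.00 + €43.68 = €11,293.68; interest = €11,293.68 − €8,777.95 = €2,515.73.

€2,515.73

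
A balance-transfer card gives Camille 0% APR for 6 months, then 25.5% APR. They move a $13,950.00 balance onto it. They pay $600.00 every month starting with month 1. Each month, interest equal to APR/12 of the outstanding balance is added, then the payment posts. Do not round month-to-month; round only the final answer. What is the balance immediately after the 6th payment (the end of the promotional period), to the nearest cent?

$10,350.00

Promo months 1–6 at r₀ = 0%/12 = 0; months 7+ at r₁ = 25.5%/12 = 0.02125.
After month 6 (no interest yet): B = $13,950.00 − 6·$600.00 = $10,350.00.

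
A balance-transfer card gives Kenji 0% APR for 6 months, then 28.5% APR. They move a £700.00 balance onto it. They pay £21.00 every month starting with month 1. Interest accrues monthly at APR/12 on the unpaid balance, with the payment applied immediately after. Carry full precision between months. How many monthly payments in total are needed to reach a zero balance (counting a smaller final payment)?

Promo months 1–6 at r₀ = 0%/12 = 0; months 7+ at r₁ = 28.5%/12 = 0.02375.
After month 6 (no interest yet): B = £700.00 − 6·£21.00 = £574.00.
Then at r₁ with £21.00/mo: n₂ = −ln(1 − r₁·B/P)/ln(1+r₁) ≈ 44.62 → 45 more payments.

51 payments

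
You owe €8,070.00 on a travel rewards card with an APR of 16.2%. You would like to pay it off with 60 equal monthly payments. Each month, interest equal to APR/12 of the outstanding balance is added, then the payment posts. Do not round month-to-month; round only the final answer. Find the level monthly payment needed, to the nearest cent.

Monthly rate r = 16.2%/12 = 1.35% = 0.0135.
Level-payment amortization: P = B₀·r / (1 − (1+r)^(−n)) = 8070.00·0.0135 / (1 − 1.0135^(−60)).
Denominator 1 − (1+r)^(−60) = 0.5527248.
P = 108.945 / 0.5527248 ≈ 197.11.

€197.11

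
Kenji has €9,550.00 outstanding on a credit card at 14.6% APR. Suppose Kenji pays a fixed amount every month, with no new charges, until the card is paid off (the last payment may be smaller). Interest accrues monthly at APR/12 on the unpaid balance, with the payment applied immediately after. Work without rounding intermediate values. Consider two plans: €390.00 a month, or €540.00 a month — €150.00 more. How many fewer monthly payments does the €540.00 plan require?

Monthly rate r = 14.6%/12 = 1.21667% = 0.0121667.
At €390.00/mo: n = ⌈−ln(1 − rB₀/P)/ln(1+r)⌉ = 30 payments (last €97.65); total interest = total paid − €9,550.00 = €1,857.65.
At €540.00/mo: 21 payments (last €18.99); total interest €1,268.99.
Payments saved = 30 − 21 = 9.

9 fewer payments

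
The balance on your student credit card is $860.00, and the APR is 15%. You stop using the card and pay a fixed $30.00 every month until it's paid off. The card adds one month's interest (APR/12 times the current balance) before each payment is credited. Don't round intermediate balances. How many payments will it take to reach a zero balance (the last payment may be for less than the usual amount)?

Monthly rate r = 15%/12 = 1.25% = 0.0125.
Recurrence: B ← B·(1+r) − $30.00.
Month 1: interest $10.75; balance after payment $840.75.
Month 2: interest $10.51; balance after payment $821.26.
Closed form: n = −ln(1 − rB₀/P)/ln(1+r) = −ln(0.64167)/ln(1.0125) ≈ 35.716, so the balance reaches zero during payment 36.

36 months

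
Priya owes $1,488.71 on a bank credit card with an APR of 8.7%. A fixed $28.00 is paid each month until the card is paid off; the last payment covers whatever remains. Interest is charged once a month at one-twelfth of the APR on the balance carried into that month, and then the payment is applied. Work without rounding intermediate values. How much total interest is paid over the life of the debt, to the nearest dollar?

$399

Monthly rate r = 8.7%/12 = 0.725% = 0.00725.
Payoff takes n = ⌈−ln(1 − rB₀/P)/ln(1+r)⌉ = ⌈67.401⌉ = 68 payments; the last is $11.26.
Total paid = 67·$28.00 + $11.26 = $1,887.26.
Total interest = total paid − principal = $1,887.26 − $1,488.71 = $398.55.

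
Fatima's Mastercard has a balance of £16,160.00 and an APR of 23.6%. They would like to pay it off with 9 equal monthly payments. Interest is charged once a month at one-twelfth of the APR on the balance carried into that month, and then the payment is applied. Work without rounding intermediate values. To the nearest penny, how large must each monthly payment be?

£1,976.70

Monthly rate r = 23.6%/12 = 1.96667% = 0.0196667.
Level-payment amortization: P = B₀·r / (1 − (1+r)^(−n)) = 16160.00·0.0196667 / (1 − 1.01967^(−9)).
Denominator 1 − (1+r)^(−9) = 0.160779663.
P = 317.813 / 0.160779663 ≈ 1976.70.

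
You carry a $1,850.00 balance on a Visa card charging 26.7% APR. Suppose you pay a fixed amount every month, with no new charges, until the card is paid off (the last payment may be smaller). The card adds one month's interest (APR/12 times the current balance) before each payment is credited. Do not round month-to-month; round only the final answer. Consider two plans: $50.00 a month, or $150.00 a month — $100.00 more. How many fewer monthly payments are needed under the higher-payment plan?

64 fewer payments

Monthly rate r = 26.7%/12 = 2.225% = 0.02225.
At $50.00/mo: n = ⌈−ln(1 − rB₀/P)/ln(1+r)⌉ = 79 payments (last $37.69); total interest = total paid − $1,850.00 = $2,087.69.
At $150.00/mo: 15 payments (last $86.93); total interest $336.93.
Payments saved = 79 − 15 = 64.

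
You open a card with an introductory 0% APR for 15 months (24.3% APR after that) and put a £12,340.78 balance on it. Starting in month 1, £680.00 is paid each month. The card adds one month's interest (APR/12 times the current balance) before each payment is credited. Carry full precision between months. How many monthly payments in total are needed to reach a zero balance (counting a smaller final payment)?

19 payments

Promo months 1–15 at r₀ = 0%/12 = 0; months 16+ at r₁ = 24.3%/12 = 0.02025.
After month 15 (no interest yet): B = £12,340.78 − 15·£680.00 = £2,140.78.
Then at r₁ with £680.00/mo: n₂ = −ln(1 − r₁·B/P)/ln(1+r₁) ≈ 3.29 → 4 more payments.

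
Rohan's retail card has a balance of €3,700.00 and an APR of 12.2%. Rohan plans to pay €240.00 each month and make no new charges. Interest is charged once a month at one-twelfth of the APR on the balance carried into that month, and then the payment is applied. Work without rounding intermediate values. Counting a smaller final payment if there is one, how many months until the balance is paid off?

17 months

Monthly rate r = 12.2%/12 = 1.01667% = 0.0101667.
Recurrence: B ← B·(1+r) − €240.00.
Month 1: interest €37.62; balance after payment €3,497.62.
Month 2: interest €35.56; balance after payment €3,293.18.
Closed form: n = −ln(1 − rB₀/P)/ln(1+r) = −ln(0.84326)/ln(1.01017) ≈ 16.853, so the balance reaches zero during payment 17.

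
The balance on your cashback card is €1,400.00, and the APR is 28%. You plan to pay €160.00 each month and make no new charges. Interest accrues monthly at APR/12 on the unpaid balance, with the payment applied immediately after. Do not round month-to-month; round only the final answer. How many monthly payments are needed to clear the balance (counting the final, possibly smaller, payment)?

Monthly rate r = 28%/12 = 2.33333% = 0.0233333.
Recurrence: B ← B·(1+r) − €160.00.
Month 1: interest €32.67; balance after payment €1,272.67.
Month 2: interest €29.70; balance after payment €1,142.36.
Closed form: n = −ln(1 − rB₀/P)/ln(1+r) = −ln(0.79583)/ln(1.02333) ≈ 9.901, so the balance reaches zero during payment 10.

10 payments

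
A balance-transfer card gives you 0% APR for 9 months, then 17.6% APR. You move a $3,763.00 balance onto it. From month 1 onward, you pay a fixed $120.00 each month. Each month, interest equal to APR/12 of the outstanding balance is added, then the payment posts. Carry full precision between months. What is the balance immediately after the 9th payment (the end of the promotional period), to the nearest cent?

Promo months 1–9 at r₀ = 0%/12 = 0; months 10+ at r₁ = 17.6%/12 = 0.0146667.
After month 9 (no interest yet): B = $3,763.00 − 9·$120.00 = $2,683.00.

$2,683.00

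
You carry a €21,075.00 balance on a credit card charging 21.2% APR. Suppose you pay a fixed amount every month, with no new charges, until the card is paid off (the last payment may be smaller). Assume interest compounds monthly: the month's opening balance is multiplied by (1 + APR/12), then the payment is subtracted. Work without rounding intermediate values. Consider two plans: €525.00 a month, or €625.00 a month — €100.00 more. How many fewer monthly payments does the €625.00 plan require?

Monthly rate r = 21.2%/12 = 1.76667% = 0.0176667.
At €525.00/mo: n = ⌈−ln(1 − rB₀/P)/ln(1+r)⌉ = 71 payments (last €277.46); total interest = total paid − €21,075.00 = €15,952.46.
At €625.00/mo: 52 payments (last €447.72); total interest €11,247.72.
Payments saved = 71 − 52 = 19.

19 fewer payments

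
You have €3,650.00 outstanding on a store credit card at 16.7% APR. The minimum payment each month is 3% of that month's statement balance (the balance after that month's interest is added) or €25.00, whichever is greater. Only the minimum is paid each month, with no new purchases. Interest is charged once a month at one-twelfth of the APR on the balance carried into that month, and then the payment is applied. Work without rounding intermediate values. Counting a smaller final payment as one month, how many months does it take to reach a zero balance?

Monthly rate r = 16.7%/12 = 1.39167% = 0.0139167.
While 3% of the post-interest balance exceeds €25.00, each month B ← (B·(1+r))·(1 − 0.03), i.e. B shrinks by the factor (1+r)·0.97 = 0.9835.
This holds for months 1–90. Entering month 91 the balance is €816.49; 3% of the post-interest balance is now below €25.00, so the flat €25.00 minimum applies from here.
From month 91 a fixed €25.00 at rate r clears €816.49 in 44 more payments. Total: 90 + 44 = 134 months.

134 months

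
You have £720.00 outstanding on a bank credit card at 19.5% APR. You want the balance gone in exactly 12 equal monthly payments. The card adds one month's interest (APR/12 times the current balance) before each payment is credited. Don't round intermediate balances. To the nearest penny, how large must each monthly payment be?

Monthly rate r = 19.5%/12 = 1.625% = 0.01625.
Level-payment amortization: P = B₀·r / (1 − (1+r)^(−n)) = 720.00·0.01625 / (1 − 1.01625^(−12)).
Denominator 1 − (1+r)^(−12) = 0.175874605.
P = 11.7 / 0.175874605 ≈ 66.52.

£66.52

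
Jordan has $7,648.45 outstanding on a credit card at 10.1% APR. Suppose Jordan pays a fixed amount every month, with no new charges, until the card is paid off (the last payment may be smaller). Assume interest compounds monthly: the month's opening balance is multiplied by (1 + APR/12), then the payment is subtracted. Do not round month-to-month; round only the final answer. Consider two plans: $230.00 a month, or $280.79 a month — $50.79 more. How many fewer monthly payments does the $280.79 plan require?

Monthly rate r = 10.1%/12 = 0.841667% = 0.00841667.
At $230.00/mo: n = ⌈−ln(1 − rB₀/P)/ln(1+r)⌉ = 40 payments (last $40.57); total interest = total paid − $7,648.45 = $1,362.12.
At $280.79/mo: 32 payments (last $19.57); total interest $1,075.61.
Payments saved = 40 − 32 = 8.

8 fewer payments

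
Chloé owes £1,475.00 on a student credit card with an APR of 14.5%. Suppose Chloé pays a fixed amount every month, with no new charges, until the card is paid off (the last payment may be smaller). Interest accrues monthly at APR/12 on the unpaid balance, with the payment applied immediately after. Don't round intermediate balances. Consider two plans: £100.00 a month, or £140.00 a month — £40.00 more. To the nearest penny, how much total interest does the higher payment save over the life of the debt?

£47.02

Monthly rate r = 14.5%/12 = 1.20833% = 0.0120833.
At £100.00/mo: n = ⌈−ln(1 − rB₀/P)/ln(1+r)⌉ = 17 payments (last £34.43); total interest = total paid − £1,475.00 = £159.43.
At £140.00/mo: 12 payments (last £47.41); total interest £112.41.
Interest saved = £159.43 − £112.41 = £47.02.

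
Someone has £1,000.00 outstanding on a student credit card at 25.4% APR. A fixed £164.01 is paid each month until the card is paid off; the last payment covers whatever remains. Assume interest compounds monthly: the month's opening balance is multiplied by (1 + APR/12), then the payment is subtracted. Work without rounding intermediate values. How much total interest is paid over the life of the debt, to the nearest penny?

£82.38

Monthly rate r = 25.4%/12 = 2.11667% = 0.0211667.
Payoff takes n = ⌈−ln(1 − rB₀/P)/ln(1+r)⌉ = ⌈6.597⌉ = 7 payments; the last is £98.32.
Total paid = 6·£164.01 + £98.32 = £1,082.38.
Total interest = total paid − principal = £1,082.38 − £1,000.00 = £82.38.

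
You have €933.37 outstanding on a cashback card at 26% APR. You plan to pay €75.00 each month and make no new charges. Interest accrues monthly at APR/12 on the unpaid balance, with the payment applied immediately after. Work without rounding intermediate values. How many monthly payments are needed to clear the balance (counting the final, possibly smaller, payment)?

15 payments

Monthly rate r = 26%/12 = 2.16667% = 0.0216667.
Recurrence: B ← B·(1+r) − €75.00.
Month 1: interest €20.22; balance after payment €878.59.
Month 2: interest €19.04; balance after payment €822.63.
Closed form: n = −ln(1 − rB₀/P)/ln(1+r) = −ln(0.73036)/ln(1.02167) ≈ 14.659, so the balance reaches zero during payment 15.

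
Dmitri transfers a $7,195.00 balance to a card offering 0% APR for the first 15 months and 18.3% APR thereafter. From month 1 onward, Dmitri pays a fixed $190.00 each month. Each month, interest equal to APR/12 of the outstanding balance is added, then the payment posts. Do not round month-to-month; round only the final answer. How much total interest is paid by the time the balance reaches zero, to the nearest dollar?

Promo months 1–15 at r₀ = 0%/12 = 0; months 16+ at r₁ = 18.3%/12 = 0.01525.
After month 15 (no interest yet): B = $7,195.00 − 15·$190.00 = $4,345.00.
Then at r₁ with $190.00/mo: n₂ = −ln(1 − r₁·B/P)/ln(1+r₁) ≈ 28.34 → 29 more payments.
Total paid = 43·$190.00 + $64.03 = $8,234.03; interest = $8,234.03 − $7,195.00 = $1,039.03.

$1,039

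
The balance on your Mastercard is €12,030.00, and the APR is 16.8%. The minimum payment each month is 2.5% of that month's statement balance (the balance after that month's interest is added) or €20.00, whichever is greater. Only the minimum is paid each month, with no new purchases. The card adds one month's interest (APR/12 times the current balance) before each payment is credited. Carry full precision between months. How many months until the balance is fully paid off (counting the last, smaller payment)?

Monthly rate r = 16.8%/12 = 1.4% = 0.014.
While 2.5% of the post-interest balance exceeds €20.00, each month B ← (B·(1+r))·(1 − 0.025), i.e. B shrinks by the factor (1+r)·0.975 = 0.98865.
This holds for months 1–239. Entering month 240 the balance is €786.03; 2.5% of the post-interest balance is now below €20.00, so the flat €20.00 minimum applies from here.
From month 240 a fixed €20.00 at rate r clears €786.03 in 58 more payments. Total: 239 + 58 = 297 months.

297 months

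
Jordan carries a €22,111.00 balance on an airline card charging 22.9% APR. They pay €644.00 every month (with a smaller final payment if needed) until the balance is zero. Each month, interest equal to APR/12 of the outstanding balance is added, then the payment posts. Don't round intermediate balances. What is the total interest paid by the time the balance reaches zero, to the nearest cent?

Monthly rate r = 22.9%/12 = 1.90833% = 0.0190833.
Payoff takes n = ⌈−ln(1 − rB₀/P)/ln(1+r)⌉ = ⌈56.328⌉ = 57 payments; the last is €212.75.
Total paid = 56·€644.00 + €212.75 = €36,276.75.
Total interest = total paid − principal = €36,276.75 − €22,111.00 = €14,165.75.

€14,165.75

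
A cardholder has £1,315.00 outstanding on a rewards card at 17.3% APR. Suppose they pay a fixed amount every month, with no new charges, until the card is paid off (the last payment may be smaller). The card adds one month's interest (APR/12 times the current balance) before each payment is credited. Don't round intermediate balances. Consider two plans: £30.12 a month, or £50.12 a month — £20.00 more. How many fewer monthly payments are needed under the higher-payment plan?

Monthly rate r = 17.3%/12 = 1.44167% = 0.0144167.
At £30.12/mo: n = ⌈−ln(1 − rB₀/P)/ln(1+r)⌉ = 70 payments (last £10.61); total interest = total paid − £1,315.00 = £773.89.
At £50.12/mo: 34 payments (last £10.09); total interest £349.05.
Payments saved = 70 − 34 = 36.

36 fewer payments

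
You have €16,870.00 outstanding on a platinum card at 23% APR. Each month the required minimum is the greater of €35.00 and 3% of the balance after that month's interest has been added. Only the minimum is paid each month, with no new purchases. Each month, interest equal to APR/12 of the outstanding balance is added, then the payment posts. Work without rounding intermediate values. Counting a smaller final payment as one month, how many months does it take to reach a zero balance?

Monthly rate r = 23%/12 = 1.91667% = 0.0191667.
While 3% of the post-interest balance exceeds €35.00, each month B ← (B·(1+r))·(1 − 0.03), i.e. B shrinks by the factor (1+r)·0.97 = 0.98859.
This holds for months 1–235. Entering month 236 the balance is €1,137.88; 3% of the post-interest balance is now below €35.00, so the flat €35.00 minimum applies from here.
From month 236 a fixed €35.00 at rate r clears €1,137.88 in 52 more payments. Total: 235 + 52 = 287 months.

287 months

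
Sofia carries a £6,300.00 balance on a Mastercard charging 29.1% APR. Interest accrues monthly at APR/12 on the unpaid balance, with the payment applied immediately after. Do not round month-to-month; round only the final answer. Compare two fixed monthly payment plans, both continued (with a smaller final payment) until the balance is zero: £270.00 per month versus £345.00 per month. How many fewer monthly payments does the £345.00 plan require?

10 fewer payments

Monthly rate r = 29.1%/12 = 2.425% = 0.02425.
At £270.00/mo: n = ⌈−ln(1 − rB₀/P)/ln(1+r)⌉ = 35 payments (last £222.07); total interest = total paid − £6,300.00 = £3,102.07.
At £345.00/mo: 25 payments (last £142.43); total interest £2,122.43.
Payments saved = 35 − 25 = 10.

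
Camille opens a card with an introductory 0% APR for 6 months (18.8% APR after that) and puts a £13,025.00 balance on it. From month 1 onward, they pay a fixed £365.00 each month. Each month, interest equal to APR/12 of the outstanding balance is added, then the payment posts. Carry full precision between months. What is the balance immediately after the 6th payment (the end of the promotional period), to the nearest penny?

£10,835.00

Promo months 1–6 at r₀ = 0%/12 = 0; months 7+ at r₁ = 18.8%/12 = 0.0156667.
After month 6 (no interest yet): B = £13,025.00 − 6·£365.00 = £10,835.00.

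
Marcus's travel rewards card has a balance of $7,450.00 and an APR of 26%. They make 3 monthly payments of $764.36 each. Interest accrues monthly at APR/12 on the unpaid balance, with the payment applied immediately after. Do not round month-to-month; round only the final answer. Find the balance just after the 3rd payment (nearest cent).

$5,601.70

Monthly rate r = 26%/12 = 2.16667% = 0.0216667.
Each month: B ← B·(1+r) − $764.36.
Month 1: interest $161.42; balance after payment $6,847.06.
Month 2: interest $148.35; balance after payment $6,231.05.
Month 3: interest $135.01; balance after payment $5,601.70.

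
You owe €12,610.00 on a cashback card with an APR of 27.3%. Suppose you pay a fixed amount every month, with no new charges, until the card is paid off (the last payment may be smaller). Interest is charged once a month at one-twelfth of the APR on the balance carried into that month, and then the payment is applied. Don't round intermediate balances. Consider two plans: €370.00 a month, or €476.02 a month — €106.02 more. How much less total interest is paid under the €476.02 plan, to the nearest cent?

Monthly rate r = 27.3%/12 = 2.275% = 0.02275.
At €370.00/mo: n = ⌈−ln(1 − rB₀/P)/ln(1+r)⌉ = 67 payments (last €140.99); total interest = total paid − €12,610.00 = €11,950.99.
At €476.02/mo: 42 payments (last €14.14); total interest €6,920.96.
Interest saved = €11,950.99 − €6,920.96 = €5,030.03.

€5,030.03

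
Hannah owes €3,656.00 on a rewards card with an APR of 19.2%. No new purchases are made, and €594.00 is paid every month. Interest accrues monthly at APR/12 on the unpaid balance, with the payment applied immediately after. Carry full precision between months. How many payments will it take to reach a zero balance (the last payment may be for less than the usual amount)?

Monthly rate r = 19.2%/12 = 1.6% = 0.016.
Recurrence: B ← B·(1+r) − €594.00.
Month 1: interest €58.50; balance after payment €3,120.50.
Month 2: interest €49.93; balance after payment €2,576.42.
Closed form: n = −ln(1 − rB₀/P)/ln(1+r) = −ln(0.90152)/ln(1.016) ≈ 6.531, so the balance reaches zero during payment 7.

7 payments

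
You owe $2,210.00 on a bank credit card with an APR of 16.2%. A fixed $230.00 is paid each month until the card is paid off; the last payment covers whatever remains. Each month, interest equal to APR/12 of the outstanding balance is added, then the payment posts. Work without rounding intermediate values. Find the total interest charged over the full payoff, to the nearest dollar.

Monthly rate r = 16.2%/12 = 1.35% = 0.0135.
Payoff takes n = ⌈−ln(1 − rB₀/P)/ln(1+r)⌉ = ⌈10.361⌉ = 11 payments; the last is $83.38.
Total paid = 10·$230.00 + $83.38 = $2,383.38.
Total interest = total paid − principal = $2,383.38 − $2,210.00 = $173.38.

$173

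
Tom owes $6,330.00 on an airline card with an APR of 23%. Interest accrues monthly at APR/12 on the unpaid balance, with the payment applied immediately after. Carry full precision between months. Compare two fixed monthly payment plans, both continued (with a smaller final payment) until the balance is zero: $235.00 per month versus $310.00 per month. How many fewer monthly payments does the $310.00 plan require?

Monthly rate r = 23%/12 = 1.91667% = 0.0191667.
At $235.00/mo: n = ⌈−ln(1 − rB₀/P)/ln(1+r)⌉ = 39 payments (last $59.84); total interest = total paid − $6,330.00 = $2,659.84.
At $310.00/mo: 27 payments (last $48.20); total interest $1,778.20.
Payments saved = 39 − 27 = 12.

12 fewer payments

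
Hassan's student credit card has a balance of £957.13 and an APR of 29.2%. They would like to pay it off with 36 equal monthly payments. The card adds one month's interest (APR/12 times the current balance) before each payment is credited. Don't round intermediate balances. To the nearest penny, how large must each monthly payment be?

Monthly rate r = 29.2%/12 = 2.43333% = 0.0243333.
Level-payment amortization: P = B₀·r / (1 − (1+r)^(−n)) = 957.13·0.0243333 / (1 − 1.02433^(−36)).
Denominator 1 − (1+r)^(−36) = 0.579163887.
P = 23.2902 / 0.579163887 ≈ 40.21.

£40.21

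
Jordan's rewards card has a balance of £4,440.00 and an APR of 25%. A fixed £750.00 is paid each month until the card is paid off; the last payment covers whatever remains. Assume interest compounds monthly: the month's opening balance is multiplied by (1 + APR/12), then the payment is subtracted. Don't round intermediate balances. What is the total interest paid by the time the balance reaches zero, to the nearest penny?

£349.64

Monthly rate r = 25%/12 = 2.08333% = 0.0208333.
Payoff takes n = ⌈−ln(1 − rB₀/P)/ln(1+r)⌉ = ⌈6.384⌉ = 7 payments; the last is £289.64.
Total paid = 6·£750.00 + £289.64 = £4,789.64.
Total interest = total paid − principal = £4,789.64 − £4,440.00 = £349.64.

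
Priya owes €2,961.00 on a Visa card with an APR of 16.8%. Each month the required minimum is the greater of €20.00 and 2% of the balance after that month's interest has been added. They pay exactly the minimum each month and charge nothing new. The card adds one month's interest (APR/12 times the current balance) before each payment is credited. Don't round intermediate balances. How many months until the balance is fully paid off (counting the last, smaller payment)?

Monthly rate r = 16.8%/12 = 1.4% = 0.014.
While 2% of the post-interest balance exceeds €20.00, each month B ← (B·(1+r))·(1 − 0.02), i.e. B shrinks by the factor (1+r)·0.98 = 0.99372.
This holds for months 1–175. Entering month 176 the balance is €983.20; 2% of the post-interest balance is now below €20.00, so the flat €20.00 minimum applies from here.
From month 176 a fixed €20.00 at rate r clears €983.20 in 84 more payments. Total: 175 + 84 = 259 months.

259 months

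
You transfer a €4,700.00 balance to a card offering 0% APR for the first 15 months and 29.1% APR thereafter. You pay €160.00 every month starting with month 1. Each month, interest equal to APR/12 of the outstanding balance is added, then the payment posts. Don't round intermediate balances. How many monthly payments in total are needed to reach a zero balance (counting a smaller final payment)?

33 payments

Promo months 1–15 at r₀ = 0%/12 = 0; months 16+ at r₁ = 29.1%/12 = 0.02425.
After month 15 (no interest yet): B = €4,700.00 − 15·€160.00 = €2,300.00.
Then at r₁ with €160.00/mo: n₂ = −ln(1 − r₁·B/P)/ln(1+r₁) ≈ 17.89 → 18 more payments.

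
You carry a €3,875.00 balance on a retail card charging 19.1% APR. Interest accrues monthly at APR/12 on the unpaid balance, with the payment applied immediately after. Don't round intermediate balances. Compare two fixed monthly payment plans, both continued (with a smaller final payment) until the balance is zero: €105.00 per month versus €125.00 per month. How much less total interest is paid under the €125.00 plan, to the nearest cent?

Monthly rate r = 19.1%/12 = 1.59167% = 0.0159167.
At €105.00/mo: n = ⌈−ln(1 − rB₀/P)/ln(1+r)⌉ = 57 payments (last €6.46); total interest = total paid − €3,875.00 = €2,011.46.
At €125.00/mo: 44 payments (last €8.29); total interest €1,508.29.
Interest saved = €2,011.46 − €1,508.29 = €503.17.

€503.17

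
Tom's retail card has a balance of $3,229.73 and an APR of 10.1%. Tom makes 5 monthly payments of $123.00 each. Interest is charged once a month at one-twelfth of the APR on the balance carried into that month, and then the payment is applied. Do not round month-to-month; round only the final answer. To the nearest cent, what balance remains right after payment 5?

Monthly rate r = 10.1%/12 = 0.841667% = 0.00841667.
Each month: B ← B·(1+r) − $123.00.
Month 1: interest $27.18; balance after payment $3,133.91.
Month 2: interest $26.38; balance after payment $3,037.29.
Month 3: interest $25.56; balance after payment $2,939.85.
Month 4: interest $24.74; balance after payment $2,841.60.
Month 5: interest $23.92; balance after payment $2,742.52.

$2,742.52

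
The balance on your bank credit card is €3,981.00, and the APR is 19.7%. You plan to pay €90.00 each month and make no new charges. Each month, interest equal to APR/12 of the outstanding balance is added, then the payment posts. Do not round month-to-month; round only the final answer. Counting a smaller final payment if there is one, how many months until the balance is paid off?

80 months

Monthly rate r = 19.7%/12 = 1.64167% = 0.0164167.
Recurrence: B ← B·(1+r) − €90.00.
Month 1: interest €65.35; balance after payment €3,956.35.
Month 2: interest €64.95; balance after payment €3,931.30.
Closed form: n = −ln(1 − rB₀/P)/ln(1+r) = −ln(0.27384)/ln(1.01642) ≈ 79.543, so the balance reaches zero during payment 80.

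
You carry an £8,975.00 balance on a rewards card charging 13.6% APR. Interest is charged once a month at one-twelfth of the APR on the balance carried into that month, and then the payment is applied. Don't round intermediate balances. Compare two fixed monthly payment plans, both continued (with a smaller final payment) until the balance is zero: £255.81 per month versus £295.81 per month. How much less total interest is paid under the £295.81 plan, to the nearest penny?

£444.74

Monthly rate r = 13.6%/12 = 1.13333% = 0.0113333.
At £255.81/mo: n = ⌈−ln(1 − rB₀/P)/ln(1+r)⌉ = 45 payments (last £250.05); total interest = total paid − £8,975.00 = £2,530.69.
At £295.81/mo: 38 payments (last £115.98); total interest £2,085.95.
Interest saved = £2,530.69 − £2,085.95 = £444.74.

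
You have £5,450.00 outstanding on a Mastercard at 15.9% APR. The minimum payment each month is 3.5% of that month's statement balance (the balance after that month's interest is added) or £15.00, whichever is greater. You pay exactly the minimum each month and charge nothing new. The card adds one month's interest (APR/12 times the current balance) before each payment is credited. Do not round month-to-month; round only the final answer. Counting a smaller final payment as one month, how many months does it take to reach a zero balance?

150 months

Monthly rate r = 15.9%/12 = 1.325% = 0.01325.
While 3.5% of the post-interest balance exceeds £15.00, each month B ← (B·(1+r))·(1 − 0.035), i.e. B shrinks by the factor (1+r)·0.965 = 0.97779.
This holds for months 1–114. Entering month 115 the balance is £420.92; 3.5% of the post-interest balance is now below £15.00, so the flat £15.00 minimum applies from here.
From month 115 a fixed £15.00 at rate r clears £420.92 in 36 more payments. Total: 114 + 36 = 150 months.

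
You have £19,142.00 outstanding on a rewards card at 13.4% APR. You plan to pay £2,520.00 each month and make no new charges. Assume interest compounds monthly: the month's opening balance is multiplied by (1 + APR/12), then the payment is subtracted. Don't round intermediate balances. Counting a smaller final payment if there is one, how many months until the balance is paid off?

8 months

Monthly rate r = 13.4%/12 = 1.11667% = 0.0111667.
Recurrence: B ← B·(1+r) − £2,520.00.
Month 1: interest £213.75; balance after payment £16,835.75.
Month 2: interest £188.00; balance after payment £14,503.75.
Closed form: n = −ln(1 − rB₀/P)/ln(1+r) = −ln(0.91518)/ln(1.01117) ≈ 7.982, so the balance reaches zero during payment 8.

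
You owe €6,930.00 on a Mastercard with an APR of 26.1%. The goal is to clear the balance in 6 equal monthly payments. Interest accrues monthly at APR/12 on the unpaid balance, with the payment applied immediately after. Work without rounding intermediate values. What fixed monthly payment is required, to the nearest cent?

Monthly rate r = 26.1%/12 = 2.175% = 0.02175.
Level-payment amortization: P = B₀·r / (1 − (1+r)^(−n)) = 6930.00·0.02175 / (1 − 1.02175^(−6)).
Denominator 1 − (1+r)^(−6) = 0.12111486.
P = 150.728 / 0.12111486 ≈ 1244.50.

€1,244.50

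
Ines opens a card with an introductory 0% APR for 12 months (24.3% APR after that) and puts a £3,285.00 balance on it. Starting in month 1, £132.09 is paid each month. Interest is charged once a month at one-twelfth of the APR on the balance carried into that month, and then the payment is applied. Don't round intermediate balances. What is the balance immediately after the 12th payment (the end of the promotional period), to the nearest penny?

£1,699.92

Promo months 1–12 at r₀ = 0%/12 = 0; months 13+ at r₁ = 24.3%/12 = 0.02025.
After month 12 (no interest yet): B = £3,285.00 − 12·£132.09 = £1,699.92.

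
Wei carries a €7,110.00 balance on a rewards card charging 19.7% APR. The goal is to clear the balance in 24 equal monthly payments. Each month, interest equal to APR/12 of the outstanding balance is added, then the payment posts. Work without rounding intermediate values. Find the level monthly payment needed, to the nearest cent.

€360.83

Monthly rate r = 19.7%/12 = 1.64167% = 0.0164167.
Level-payment amortization: P = B₀·r / (1 − (1+r)^(−n)) = 7110.00·0.0164167 / (1 − 1.01642^(−24)).
Denominator 1 − (1+r)^(−24) = 0.323485151.
P = 116.722 / 0.323485151 ≈ 360.83.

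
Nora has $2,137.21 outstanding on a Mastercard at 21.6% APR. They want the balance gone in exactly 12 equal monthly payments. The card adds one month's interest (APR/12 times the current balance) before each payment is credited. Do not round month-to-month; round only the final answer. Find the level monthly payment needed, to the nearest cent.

$199.62

Monthly rate r = 21.6%/12 = 1.8% = 0.018.
Level-payment amortization: P = B₀·r / (1 − (1+r)^(−n)) = 2137.21·0.018 / (1 − 1.018^(−12)).
Denominator 1 − (1+r)^(−12) = 0.192715407.
P = 38.4698 / 0.192715407 ≈ 199.62.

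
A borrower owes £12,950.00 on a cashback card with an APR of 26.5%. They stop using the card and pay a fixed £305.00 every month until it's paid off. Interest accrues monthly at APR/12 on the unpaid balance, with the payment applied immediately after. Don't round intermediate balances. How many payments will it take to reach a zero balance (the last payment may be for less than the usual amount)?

128 payments

Monthly rate r = 26.5%/12 = 2.20833% = 0.0220833.
Recurrence: B ← B·(1+r) − £305.00.
Month 1: interest £285.98; balance after payment £12,930.98.
Month 2: interest £285.56; balance after payment £12,911.54.
Closed form: n = −ln(1 − rB₀/P)/ln(1+r) = −ln(0.062363)/ln(1.02208) ≈ 127.033, so the balance reaches zero during payment 128.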